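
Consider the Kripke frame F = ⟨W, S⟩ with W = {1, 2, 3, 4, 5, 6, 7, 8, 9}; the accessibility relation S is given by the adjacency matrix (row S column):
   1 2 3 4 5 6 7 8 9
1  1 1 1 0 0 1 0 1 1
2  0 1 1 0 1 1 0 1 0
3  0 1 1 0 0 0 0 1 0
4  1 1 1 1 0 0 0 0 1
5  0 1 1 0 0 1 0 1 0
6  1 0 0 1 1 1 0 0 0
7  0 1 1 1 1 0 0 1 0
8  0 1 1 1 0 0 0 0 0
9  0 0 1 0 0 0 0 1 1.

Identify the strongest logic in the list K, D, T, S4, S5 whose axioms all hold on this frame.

Serial (axiom D): yes — every world has a successor (e.g. 1 S 1).
Reflexive (axiom T): no — 5 is not related to itself.
Transitive (axiom 4): no — 1 S 2 and 2 S 5, but not 1 S 5.
Euclidean (axiom 5): no — 1 S 2 and 1 S 9, but not 2 S 9.
So F validates K, D; T would additionally require S to be reflexive. The strongest is D.

D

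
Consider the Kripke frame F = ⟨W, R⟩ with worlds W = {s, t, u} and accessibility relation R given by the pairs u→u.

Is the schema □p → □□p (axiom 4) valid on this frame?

Yes

Axiom 4 corresponds to the accessibility relation being transitive.
Transitive: yes — every two-step R-path is closed by a direct edge.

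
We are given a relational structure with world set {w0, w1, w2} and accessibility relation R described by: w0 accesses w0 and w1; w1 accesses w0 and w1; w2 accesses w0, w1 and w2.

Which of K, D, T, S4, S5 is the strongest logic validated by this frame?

Serial (axiom D): yes — every world has a successor (e.g. w0 R w0).
Reflexive (axiom T): yes — every world is R-related to itself.
Transitive (axiom 4): yes — every two-step R-path is closed by a direct edge.
Euclidean (axiom 5): no — w2 R w0 and w2 R w2, but not w0 R w2.
So F validates K, D, T, S4; S5 would additionally require R to be Euclidean. The strongest is S4.

S4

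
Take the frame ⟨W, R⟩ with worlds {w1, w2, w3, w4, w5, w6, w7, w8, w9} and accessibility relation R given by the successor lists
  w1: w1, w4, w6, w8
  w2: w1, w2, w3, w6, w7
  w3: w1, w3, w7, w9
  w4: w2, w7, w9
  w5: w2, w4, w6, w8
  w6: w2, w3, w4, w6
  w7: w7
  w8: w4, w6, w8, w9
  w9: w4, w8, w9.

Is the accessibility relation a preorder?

Reflexive: no — w4 is not related to itself.
Transitive: no — w1 R w4 and w4 R w2, but not w1 R w2.
So R is not a preorder.

No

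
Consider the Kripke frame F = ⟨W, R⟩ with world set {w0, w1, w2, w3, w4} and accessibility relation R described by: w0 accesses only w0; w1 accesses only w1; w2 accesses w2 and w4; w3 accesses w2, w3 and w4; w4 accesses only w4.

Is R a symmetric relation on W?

No

Symmetric: no — w2 R w4 but not w4 R w2.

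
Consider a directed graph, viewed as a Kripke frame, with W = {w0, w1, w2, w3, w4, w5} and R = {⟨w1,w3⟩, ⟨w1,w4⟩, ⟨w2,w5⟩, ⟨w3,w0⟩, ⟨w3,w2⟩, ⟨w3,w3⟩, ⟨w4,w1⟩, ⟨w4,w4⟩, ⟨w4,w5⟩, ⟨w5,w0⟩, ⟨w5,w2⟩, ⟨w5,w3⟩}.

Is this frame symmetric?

No

Symmetric: no — w1 R w3 but not w3 R w1.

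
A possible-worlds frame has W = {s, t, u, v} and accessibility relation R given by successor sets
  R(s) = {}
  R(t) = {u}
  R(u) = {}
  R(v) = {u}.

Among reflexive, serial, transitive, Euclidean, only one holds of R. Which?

Reflexive: no — s is not related to itself.
Serial: no — s has no R-successor.
Transitive: yes — every two-step R-path is closed by a direct edge.
Euclidean: no — t R u and t R u, but not u R u.
Only transitive holds.

transitive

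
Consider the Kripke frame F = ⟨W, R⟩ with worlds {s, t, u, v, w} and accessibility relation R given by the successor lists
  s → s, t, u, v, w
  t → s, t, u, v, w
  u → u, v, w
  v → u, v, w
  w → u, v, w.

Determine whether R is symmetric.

No

Symmetric: no — s R u but not u R s.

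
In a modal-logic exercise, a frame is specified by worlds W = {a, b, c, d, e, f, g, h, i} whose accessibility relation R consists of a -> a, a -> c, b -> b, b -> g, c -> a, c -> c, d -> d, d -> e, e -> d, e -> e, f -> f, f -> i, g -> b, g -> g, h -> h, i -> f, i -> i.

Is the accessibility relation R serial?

Yes

Serial: yes — every world has a successor (e.g. a R a).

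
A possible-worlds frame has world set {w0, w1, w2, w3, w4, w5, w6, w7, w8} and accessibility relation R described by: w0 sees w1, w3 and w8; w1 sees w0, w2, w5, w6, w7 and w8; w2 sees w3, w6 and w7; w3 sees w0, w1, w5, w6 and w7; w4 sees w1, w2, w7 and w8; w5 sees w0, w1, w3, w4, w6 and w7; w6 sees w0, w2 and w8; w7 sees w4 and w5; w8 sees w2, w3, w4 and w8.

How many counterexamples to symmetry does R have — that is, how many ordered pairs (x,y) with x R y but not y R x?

19

Enumerating: (w0,w8), (w1,w2), (w1,w6), (w1,w7), (w1,w8), (w2,w3), (w2,w7), (w3,w1), (w3,w6), (w3,w7), (w4,w1), (w4,w2), … and 7 more.
Total: 19.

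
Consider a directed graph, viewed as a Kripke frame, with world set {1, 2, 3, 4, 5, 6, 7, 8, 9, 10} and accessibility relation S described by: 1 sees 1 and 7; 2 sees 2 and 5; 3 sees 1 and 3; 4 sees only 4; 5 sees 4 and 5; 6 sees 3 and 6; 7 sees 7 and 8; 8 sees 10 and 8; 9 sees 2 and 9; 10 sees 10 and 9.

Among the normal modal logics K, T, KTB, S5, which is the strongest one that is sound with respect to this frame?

T

Reflexive (axiom T): yes — every world is S-related to itself.
Symmetric (axiom B): no — 1 S 7 but not 7 S 1.
Euclidean (axiom 5): no — 1 S 7 and 1 S 1, but not 7 S 1.
So F validates K, T; KTB would additionally require S to be symmetric. The strongest is T.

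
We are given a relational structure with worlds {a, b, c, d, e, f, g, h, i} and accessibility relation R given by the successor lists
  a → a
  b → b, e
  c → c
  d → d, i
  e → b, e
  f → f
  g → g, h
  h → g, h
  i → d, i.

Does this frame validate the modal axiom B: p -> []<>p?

By correspondence theory, B is valid on a frame iff R is symmetric.
Symmetric: yes — every pair in R has its reverse in R.

Yes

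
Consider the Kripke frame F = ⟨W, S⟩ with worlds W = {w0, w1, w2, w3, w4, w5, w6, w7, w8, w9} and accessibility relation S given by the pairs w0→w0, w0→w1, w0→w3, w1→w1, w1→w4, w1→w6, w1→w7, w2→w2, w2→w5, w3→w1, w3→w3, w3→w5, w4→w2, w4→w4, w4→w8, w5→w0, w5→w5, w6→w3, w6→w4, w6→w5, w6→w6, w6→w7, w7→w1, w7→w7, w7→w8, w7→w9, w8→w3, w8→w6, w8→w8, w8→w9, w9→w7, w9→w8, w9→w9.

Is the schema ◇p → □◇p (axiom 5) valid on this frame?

The schema 5 characterises exactly the Euclidean frames.
Euclidean: no — w0 S w1 and w0 S w3, but not w1 S w3.

No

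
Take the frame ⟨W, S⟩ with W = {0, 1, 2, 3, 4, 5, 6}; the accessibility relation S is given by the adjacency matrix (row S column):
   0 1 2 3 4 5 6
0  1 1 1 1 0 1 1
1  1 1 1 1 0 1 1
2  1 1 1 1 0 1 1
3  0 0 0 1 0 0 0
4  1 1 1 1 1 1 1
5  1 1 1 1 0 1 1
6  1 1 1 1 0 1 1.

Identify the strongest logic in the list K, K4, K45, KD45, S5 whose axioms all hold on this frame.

Transitive (axiom 4): yes — every two-step S-path is closed by a direct edge.
Euclidean (axiom 5): no — 0 S 3 and 0 S 1, but not 3 S 1.
Serial (axiom D): yes — every world has a successor (e.g. 0 S 0).
Reflexive (axiom T): yes — every world is S-related to itself.
So F validates K, K4; K45 would additionally require S to be Euclidean. The strongest is K4.

K4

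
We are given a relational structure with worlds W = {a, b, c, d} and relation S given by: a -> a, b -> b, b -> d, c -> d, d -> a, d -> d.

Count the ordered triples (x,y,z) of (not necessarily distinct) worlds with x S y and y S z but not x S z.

Enumerating: (b,d,a), (c,d,a).

2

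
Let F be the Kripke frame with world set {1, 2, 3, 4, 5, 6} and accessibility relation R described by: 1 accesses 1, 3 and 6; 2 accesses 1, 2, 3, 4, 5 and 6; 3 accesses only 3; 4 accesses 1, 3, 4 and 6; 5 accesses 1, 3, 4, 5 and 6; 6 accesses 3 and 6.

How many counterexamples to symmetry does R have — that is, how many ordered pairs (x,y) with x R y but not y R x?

15

Enumerating: (1,3), (1,6), (2,1), (2,3), (2,4), (2,5), (2,6), (4,1), (4,3), (4,6), (5,1), (5,3), (5,4), (5,6), (6,3).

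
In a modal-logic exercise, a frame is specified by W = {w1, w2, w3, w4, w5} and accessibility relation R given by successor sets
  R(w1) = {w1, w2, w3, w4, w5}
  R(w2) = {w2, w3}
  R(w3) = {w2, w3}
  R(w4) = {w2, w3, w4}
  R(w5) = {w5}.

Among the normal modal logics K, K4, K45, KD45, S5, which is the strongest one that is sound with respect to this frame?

K4

Transitive (axiom 4): yes — every two-step R-path is closed by a direct edge.
Euclidean (axiom 5): no — w1 R w2 and w1 R w4, but not w2 R w4.
Serial (axiom D): yes — every world has a successor (e.g. w1 R w1).
Reflexive (axiom T): yes — every world is R-related to itself.
So F validates K, K4; K45 would additionally require R to be Euclidean. The strongest is K4.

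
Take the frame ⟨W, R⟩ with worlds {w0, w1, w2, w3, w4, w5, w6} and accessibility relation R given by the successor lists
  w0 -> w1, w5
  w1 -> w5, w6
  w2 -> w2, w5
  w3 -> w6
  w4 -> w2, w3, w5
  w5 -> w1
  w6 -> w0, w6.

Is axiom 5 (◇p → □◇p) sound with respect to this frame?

No

Axiom 5 corresponds to the accessibility relation being Euclidean.
Euclidean: no — w1 R w5 and w1 R w6, but not w5 R w6.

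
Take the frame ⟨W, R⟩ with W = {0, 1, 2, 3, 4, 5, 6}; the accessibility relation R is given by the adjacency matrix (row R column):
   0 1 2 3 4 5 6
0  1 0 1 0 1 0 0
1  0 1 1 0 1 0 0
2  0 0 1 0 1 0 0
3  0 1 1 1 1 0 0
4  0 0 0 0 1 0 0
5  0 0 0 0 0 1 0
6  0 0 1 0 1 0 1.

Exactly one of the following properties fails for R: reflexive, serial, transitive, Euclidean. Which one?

Euclidean

Reflexive: yes — every world is R-related to itself.
Serial: yes — every world has a successor (e.g. 0 R 0).
Transitive: yes — every two-step R-path is closed by a direct edge.
Euclidean: no — 0 R 4 and 0 R 2, but not 4 R 2.
Only Euclidean fails.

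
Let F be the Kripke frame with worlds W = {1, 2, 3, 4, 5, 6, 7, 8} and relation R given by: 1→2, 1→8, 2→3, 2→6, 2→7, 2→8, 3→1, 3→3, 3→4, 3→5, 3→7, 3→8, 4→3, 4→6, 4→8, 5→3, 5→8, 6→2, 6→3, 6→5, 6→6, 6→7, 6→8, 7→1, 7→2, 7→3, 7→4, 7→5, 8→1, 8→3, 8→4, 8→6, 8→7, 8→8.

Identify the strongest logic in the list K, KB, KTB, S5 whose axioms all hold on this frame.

K

Symmetric (axiom B): no — 1 R 2 but not 2 R 1.
Reflexive (axiom T): no — 1 is not related to itself.
Euclidean (axiom 5): no — 1 R 8 and 1 R 2, but not 8 R 2.
So F validates K; KB would additionally require R to be symmetric. The strongest is K.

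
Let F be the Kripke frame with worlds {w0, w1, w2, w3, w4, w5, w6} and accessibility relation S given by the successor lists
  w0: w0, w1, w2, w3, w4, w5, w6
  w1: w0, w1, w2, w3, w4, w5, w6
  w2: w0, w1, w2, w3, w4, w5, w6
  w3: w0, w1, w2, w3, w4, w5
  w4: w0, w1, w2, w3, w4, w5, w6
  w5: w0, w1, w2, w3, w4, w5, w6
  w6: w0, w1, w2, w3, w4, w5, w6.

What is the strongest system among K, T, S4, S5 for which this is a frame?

T

Reflexive (axiom T): yes — every world is S-related to itself.
Transitive (axiom 4): no — w3 S w0 and w0 S w6, but not w3 S w6.
Euclidean (axiom 5): no — w0 S w3 and w0 S w6, but not w3 S w6.
So F validates K, T; S4 would additionally require S to be transitive. The strongest is T.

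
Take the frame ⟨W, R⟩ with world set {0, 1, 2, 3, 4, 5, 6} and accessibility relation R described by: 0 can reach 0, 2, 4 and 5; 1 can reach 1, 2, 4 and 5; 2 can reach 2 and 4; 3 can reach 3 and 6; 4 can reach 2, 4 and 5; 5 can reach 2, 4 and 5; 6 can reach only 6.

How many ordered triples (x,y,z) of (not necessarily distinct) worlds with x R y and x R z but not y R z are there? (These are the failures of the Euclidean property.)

11

Enumerating: (0,2,0), (0,2,5), (0,4,0), (0,5,0), (1,2,1), (1,2,5), (1,4,1), (1,5,1), (3,6,3), (4,2,5), (5,2,5).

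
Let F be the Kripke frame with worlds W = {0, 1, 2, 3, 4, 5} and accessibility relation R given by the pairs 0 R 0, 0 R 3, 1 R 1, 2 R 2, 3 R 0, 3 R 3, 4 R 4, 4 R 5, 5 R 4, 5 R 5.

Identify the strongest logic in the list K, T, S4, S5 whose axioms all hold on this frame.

S5

Reflexive (axiom T): yes — every world is R-related to itself.
Transitive (axiom 4): yes — every two-step R-path is closed by a direct edge.
Euclidean (axiom 5): yes — any two successors of a common world are R-related.
So F validates K, T, S4, S5. The strongest is S5.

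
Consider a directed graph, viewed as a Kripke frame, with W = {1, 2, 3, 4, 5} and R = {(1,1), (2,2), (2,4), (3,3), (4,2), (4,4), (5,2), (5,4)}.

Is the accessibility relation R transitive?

Transitive: yes — every two-step R-path is closed by a direct edge.

Yes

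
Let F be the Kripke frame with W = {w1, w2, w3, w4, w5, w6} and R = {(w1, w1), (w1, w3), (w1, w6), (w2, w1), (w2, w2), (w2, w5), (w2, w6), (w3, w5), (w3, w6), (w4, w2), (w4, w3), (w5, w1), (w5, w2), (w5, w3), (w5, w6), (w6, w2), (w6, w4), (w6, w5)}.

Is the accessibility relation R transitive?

No

Transitive: no — w1 R w3 and w3 R w5, but not w1 R w5.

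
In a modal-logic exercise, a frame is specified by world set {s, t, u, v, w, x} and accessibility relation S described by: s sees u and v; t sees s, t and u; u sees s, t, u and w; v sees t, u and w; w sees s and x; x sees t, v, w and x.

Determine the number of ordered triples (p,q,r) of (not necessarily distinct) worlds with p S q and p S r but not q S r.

26

Enumerating: (s,u,v), (s,v,v), (t,s,s), (t,s,t), (u,s,s), (u,s,t), (u,s,w), (u,t,w), (u,w,t), (u,w,u), (u,w,w), (v,t,w), … and 14 more.
Total: 26.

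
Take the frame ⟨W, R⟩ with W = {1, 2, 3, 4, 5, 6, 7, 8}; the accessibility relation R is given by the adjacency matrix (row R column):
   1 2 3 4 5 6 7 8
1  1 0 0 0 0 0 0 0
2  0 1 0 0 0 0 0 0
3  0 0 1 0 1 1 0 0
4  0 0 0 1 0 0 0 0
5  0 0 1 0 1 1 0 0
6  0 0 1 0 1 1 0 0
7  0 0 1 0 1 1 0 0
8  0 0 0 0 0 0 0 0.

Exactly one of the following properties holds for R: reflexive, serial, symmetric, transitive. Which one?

Reflexive: no — 7 is not related to itself.
Serial: no — 8 has no R-successor.
Symmetric: no — 7 R 3 but not 3 R 7.
Transitive: yes — every two-step R-path is closed by a direct edge.
Only transitive holds.

transitive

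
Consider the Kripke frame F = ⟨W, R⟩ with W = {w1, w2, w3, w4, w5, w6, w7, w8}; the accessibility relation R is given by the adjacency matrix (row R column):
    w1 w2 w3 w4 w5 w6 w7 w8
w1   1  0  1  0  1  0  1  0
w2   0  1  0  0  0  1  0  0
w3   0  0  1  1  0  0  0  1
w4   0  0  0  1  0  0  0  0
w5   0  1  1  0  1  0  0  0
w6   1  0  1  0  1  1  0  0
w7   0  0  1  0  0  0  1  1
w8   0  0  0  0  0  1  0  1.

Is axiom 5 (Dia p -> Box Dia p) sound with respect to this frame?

Axiom 5 corresponds to the accessibility relation being Euclidean.
Euclidean: no — w1 R w3 and w1 R w5, but not w3 R w5.

No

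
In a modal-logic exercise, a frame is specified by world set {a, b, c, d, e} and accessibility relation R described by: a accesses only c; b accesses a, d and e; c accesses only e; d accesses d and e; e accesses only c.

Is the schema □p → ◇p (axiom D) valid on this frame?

By correspondence theory, D is valid on a frame iff R is serial.
Serial: yes — every world has a successor (e.g. a R c).

Yes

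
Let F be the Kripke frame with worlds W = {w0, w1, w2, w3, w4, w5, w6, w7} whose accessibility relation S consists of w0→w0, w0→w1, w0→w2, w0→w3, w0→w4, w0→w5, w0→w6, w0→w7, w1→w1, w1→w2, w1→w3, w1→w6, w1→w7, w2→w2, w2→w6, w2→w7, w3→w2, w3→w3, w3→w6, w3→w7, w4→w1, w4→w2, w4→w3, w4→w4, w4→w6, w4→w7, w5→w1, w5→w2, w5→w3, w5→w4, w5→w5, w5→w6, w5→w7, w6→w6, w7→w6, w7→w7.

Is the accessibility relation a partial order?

Yes

Reflexive: yes — every world is S-related to itself.
Transitive: yes — every two-step S-path is closed by a direct edge.
Antisymmetric: yes — no distinct pair is related both ways.
So S is a partial order.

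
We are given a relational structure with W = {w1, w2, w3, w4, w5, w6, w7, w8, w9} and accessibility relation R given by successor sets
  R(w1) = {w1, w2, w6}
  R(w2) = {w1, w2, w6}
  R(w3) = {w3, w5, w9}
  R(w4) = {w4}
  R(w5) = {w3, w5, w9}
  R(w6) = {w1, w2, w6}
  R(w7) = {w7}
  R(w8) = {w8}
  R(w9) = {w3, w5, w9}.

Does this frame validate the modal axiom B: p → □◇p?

The schema B characterises exactly the symmetric frames.
Symmetric: yes — every pair in R has its reverse in R.

Yes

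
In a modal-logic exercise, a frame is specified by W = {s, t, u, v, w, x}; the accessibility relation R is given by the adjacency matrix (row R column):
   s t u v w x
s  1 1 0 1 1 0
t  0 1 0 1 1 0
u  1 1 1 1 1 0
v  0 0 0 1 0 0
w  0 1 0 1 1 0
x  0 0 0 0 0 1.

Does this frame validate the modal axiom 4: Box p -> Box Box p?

Yes

The schema 4 characterises exactly the transitive frames.
Transitive: yes — every two-step R-path is closed by a direct edge.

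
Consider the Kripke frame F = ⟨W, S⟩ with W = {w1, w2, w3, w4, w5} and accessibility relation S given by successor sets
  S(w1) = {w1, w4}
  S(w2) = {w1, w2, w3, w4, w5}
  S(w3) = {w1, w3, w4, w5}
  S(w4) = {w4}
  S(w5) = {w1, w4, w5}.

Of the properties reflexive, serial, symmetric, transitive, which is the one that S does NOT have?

Reflexive: yes — every world is S-related to itself.
Serial: yes — every world has a successor (e.g. w1 S w1).
Symmetric: no — w1 S w4 but not w4 S w1.
Transitive: yes — every two-step S-path is closed by a direct edge.
Only symmetric fails.

symmetric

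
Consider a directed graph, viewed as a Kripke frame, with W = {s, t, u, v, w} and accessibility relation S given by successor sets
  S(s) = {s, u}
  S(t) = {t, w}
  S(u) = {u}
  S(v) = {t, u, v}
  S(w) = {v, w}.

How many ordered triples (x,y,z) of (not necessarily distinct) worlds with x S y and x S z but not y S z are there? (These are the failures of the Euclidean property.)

7

Enumerating: (s,u,s), (t,w,t), (v,t,u), (v,t,v), (v,u,t), (v,u,v), (w,v,w).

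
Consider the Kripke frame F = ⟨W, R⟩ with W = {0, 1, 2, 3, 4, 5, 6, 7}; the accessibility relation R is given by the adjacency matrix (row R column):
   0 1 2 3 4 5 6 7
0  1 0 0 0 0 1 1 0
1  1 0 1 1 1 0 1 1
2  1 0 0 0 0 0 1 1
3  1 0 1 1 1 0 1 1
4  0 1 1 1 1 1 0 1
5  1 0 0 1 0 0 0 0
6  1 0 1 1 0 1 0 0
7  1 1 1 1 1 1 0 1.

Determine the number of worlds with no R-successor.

0

R is serial; there are no such worlds.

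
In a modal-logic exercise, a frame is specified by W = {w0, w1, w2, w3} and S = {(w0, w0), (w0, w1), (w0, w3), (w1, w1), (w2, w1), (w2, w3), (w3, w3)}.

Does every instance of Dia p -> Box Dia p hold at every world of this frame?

No

By correspondence theory, 5 is valid on a frame iff S is Euclidean.
Euclidean: no — w0 S w1 and w0 S w3, but not w1 S w3.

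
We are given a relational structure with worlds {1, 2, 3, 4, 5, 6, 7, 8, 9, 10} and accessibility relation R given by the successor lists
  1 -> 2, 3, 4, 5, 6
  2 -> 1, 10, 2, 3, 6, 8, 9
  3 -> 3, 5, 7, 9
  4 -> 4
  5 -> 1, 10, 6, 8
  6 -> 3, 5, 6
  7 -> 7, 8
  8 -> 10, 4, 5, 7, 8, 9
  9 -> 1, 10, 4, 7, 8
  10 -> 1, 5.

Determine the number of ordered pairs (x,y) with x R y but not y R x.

19

Enumerating: (1,3), (1,4), (1,6), (10,1), (2,10), (2,3), (2,6), (2,8), (2,9), (3,5), (3,7), (3,9), … and 7 more.
Total: 19.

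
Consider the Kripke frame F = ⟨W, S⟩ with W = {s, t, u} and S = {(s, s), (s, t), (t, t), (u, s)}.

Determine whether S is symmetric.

Symmetric: no — s S t but not t S s.

No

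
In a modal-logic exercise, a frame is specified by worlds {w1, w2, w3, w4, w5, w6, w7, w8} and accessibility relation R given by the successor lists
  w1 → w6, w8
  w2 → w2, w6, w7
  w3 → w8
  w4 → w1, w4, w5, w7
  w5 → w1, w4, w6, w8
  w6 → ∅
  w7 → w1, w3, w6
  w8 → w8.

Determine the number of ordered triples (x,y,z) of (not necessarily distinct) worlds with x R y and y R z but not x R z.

Enumerating: (w2,w7,w1), (w2,w7,w3), (w4,w1,w6), (w4,w1,w8), (w4,w5,w6), (w4,w5,w8), (w4,w7,w3), (w4,w7,w6), (w5,w4,w5), (w5,w4,w7), (w7,w1,w8), (w7,w3,w8).

12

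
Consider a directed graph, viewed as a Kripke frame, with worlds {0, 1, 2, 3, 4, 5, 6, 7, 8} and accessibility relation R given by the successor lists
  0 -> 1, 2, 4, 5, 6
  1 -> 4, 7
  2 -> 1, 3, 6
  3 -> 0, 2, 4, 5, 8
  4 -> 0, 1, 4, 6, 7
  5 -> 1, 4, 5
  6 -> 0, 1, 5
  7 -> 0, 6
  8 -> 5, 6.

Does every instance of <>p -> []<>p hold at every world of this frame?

No

By correspondence theory, 5 is valid on a frame iff R is Euclidean.
Euclidean: no — 0 R 1 and 0 R 2, but not 1 R 2.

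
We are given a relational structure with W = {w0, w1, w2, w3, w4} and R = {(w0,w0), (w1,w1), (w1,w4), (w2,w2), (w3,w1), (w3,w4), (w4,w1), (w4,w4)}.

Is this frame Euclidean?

Euclidean: yes — any two successors of a common world are R-related.

Yes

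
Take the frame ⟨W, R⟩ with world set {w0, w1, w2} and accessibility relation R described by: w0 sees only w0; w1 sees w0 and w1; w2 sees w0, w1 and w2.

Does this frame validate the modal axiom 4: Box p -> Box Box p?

Axiom 4 corresponds to the accessibility relation being transitive.
Transitive: yes — every two-step R-path is closed by a direct edge.

Yes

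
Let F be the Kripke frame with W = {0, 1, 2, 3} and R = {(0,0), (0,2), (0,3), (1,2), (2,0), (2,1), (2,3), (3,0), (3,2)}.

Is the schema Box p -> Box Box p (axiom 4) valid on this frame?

The schema 4 characterises exactly the transitive frames.
Transitive: no — 0 R 2 and 2 R 1, but not 0 R 1.

No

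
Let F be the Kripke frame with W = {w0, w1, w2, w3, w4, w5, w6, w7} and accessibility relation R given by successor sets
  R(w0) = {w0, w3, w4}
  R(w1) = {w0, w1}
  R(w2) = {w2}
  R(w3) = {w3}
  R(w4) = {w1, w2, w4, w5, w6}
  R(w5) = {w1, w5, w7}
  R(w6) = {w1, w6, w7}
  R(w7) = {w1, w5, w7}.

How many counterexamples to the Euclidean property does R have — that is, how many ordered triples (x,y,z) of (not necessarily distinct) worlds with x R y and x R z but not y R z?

26

Enumerating: (w0,w3,w0), (w0,w3,w4), (w0,w4,w0), (w0,w4,w3), (w1,w0,w1), (w4,w1,w2), (w4,w1,w4), (w4,w1,w5), (w4,w1,w6), (w4,w2,w1), (w4,w2,w4), (w4,w2,w5), … and 14 more.
Total: 26.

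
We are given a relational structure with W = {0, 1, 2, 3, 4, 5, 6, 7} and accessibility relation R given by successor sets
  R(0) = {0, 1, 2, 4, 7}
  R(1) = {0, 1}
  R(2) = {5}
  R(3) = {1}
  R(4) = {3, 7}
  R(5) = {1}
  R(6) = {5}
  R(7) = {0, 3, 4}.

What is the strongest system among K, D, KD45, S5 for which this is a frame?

Serial (axiom D): yes — every world has a successor (e.g. 0 R 0).
Euclidean (axiom 5): no — 0 R 1 and 0 R 2, but not 1 R 2.
Transitive (axiom 4): no — 0 R 2 and 2 R 5, but not 0 R 5.
Reflexive (axiom T): no — 2 is not related to itself.
So F validates K, D; KD45 would additionally require R to be Euclidean and transitive. The strongest is D.

D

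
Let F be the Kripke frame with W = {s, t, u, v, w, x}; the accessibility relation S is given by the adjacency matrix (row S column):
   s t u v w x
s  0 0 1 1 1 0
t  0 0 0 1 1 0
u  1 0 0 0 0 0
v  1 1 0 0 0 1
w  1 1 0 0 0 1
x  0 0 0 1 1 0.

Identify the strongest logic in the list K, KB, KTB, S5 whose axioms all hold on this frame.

KB

Symmetric (axiom B): yes — every pair in S has its reverse in S.
Reflexive (axiom T): no — s is not related to itself.
Euclidean (axiom 5): no — s S u and s S v, but not u S v.
So F validates K, KB; KTB would additionally require S to be reflexive. The strongest is KB.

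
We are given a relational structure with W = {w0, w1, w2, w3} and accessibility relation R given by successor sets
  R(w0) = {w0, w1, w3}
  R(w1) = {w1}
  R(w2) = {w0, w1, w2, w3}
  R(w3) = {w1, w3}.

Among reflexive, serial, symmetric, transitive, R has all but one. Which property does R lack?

symmetric

Reflexive: yes — every world is R-related to itself.
Serial: yes — every world has a successor (e.g. w0 R w0).
Symmetric: no — w0 R w1 but not w1 R w0.
Transitive: yes — every two-step R-path is closed by a direct edge.
Only symmetric fails.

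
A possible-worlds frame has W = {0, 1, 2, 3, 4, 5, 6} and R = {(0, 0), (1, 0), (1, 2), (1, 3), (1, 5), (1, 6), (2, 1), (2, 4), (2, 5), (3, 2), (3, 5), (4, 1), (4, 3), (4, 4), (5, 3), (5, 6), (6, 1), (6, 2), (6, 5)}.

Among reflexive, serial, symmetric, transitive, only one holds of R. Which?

Reflexive: no — 1 is not related to itself.
Serial: yes — every world has a successor (e.g. 0 R 0).
Symmetric: no — 1 R 0 but not 0 R 1.
Transitive: no — 1 R 2 and 2 R 4, but not 1 R 4.
Only serial holds.

serial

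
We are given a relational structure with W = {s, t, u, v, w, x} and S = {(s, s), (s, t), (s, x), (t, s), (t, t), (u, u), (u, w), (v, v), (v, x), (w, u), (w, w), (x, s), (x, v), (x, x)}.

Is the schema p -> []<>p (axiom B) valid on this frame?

Axiom B corresponds to the accessibility relation being symmetric.
Symmetric: yes — every pair in S has its reverse in S.

Yes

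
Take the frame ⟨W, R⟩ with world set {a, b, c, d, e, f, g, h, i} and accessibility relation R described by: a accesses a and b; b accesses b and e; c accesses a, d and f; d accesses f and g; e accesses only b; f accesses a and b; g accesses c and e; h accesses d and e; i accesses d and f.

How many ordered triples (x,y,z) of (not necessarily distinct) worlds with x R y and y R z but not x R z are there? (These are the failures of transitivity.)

Enumerating: (a,b,e), (c,a,b), (c,d,g), (c,f,b), (d,f,a), (d,f,b), (d,g,c), (d,g,e), (e,b,e), (f,b,e), (g,c,a), (g,c,d), … and 8 more.
Total: 20.

20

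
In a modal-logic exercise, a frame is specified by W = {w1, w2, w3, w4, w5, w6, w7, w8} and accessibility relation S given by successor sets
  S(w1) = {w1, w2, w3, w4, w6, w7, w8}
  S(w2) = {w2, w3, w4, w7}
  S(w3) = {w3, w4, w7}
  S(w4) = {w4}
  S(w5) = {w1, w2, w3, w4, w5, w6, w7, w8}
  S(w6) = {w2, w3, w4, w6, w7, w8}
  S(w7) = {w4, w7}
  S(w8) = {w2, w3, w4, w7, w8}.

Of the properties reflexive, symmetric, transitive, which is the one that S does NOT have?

symmetric

Reflexive: yes — every world is S-related to itself.
Symmetric: no — w1 S w2 but not w2 S w1.
Transitive: yes — every two-step S-path is closed by a direct edge.
Only symmetric fails.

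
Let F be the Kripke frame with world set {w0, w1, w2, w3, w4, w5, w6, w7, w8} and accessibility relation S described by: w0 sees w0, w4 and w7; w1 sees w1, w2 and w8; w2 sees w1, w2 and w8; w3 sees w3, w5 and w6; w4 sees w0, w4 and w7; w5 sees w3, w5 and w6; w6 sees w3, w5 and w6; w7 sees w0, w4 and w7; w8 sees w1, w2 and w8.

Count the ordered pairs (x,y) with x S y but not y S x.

S is symmetric; there are no such tuples.

0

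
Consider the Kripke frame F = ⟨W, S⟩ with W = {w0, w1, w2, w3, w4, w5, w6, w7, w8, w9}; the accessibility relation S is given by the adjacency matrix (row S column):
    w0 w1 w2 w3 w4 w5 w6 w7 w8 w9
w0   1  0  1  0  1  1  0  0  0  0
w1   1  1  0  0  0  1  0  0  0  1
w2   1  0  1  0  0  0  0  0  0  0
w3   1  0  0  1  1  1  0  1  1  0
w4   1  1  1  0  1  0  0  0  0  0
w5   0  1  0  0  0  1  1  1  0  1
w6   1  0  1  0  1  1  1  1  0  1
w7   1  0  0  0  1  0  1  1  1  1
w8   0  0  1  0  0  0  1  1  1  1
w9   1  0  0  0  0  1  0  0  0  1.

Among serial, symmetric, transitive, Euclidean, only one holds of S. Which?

Serial: yes — every world has a successor (e.g. w0 S w0).
Symmetric: no — w0 S w5 but not w5 S w0.
Transitive: no — w0 S w4 and w4 S w1, but not w0 S w1.
Euclidean: no — w0 S w2 and w0 S w4, but not w2 S w4.
Only serial holds.

serial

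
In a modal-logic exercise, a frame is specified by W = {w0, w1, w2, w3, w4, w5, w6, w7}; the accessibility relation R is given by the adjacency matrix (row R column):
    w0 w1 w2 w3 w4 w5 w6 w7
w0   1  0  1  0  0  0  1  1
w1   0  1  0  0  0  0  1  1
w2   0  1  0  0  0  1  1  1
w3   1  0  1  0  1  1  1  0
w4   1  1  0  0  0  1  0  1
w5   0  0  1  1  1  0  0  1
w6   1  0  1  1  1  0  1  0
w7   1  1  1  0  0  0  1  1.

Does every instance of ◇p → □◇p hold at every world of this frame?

No

The schema 5 characterises exactly the Euclidean frames.
Euclidean: no — w0 R w6 and w0 R w7, but not w6 R w7.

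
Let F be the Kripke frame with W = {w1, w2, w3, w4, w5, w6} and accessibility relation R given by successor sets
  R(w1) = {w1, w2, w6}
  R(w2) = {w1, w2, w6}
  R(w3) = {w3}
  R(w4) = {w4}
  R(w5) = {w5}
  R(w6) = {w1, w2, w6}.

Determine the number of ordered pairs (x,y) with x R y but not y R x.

R is symmetric; there are no such tuples.

0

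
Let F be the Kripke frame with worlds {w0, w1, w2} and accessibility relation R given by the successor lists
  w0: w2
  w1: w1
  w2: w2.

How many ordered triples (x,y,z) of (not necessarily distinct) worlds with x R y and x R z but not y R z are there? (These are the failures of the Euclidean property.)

R is Euclidean; there are no such tuples.

0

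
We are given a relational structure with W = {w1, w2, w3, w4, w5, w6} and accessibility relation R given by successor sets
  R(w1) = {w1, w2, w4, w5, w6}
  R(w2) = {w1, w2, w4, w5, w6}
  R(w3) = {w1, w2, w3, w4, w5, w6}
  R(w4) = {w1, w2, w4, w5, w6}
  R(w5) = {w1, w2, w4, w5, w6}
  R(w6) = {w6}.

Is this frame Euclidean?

No

Euclidean: no — w1 R w6 and w1 R w2, but not w6 R w2.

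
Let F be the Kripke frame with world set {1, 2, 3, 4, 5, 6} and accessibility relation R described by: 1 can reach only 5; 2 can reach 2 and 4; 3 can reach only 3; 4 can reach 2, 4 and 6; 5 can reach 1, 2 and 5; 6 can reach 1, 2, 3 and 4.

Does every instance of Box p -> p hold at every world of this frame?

The schema T characterises exactly the reflexive frames.
Reflexive: no — 1 is not related to itself.

No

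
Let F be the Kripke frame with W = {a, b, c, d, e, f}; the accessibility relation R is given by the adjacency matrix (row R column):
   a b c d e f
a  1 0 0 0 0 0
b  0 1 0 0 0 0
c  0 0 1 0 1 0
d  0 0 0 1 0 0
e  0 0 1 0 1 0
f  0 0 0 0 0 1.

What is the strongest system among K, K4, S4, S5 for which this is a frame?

S5

Transitive (axiom 4): yes — every two-step R-path is closed by a direct edge.
Reflexive (axiom T): yes — every world is R-related to itself.
Euclidean (axiom 5): yes — any two successors of a common world are R-related.
So F validates K, K4, S4, S5. The strongest is S5.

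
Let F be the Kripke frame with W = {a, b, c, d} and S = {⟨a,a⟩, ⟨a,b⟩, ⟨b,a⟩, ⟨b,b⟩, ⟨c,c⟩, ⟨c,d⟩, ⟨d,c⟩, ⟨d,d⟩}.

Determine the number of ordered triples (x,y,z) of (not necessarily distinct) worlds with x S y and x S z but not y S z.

S is Euclidean; there are no such tuples.

0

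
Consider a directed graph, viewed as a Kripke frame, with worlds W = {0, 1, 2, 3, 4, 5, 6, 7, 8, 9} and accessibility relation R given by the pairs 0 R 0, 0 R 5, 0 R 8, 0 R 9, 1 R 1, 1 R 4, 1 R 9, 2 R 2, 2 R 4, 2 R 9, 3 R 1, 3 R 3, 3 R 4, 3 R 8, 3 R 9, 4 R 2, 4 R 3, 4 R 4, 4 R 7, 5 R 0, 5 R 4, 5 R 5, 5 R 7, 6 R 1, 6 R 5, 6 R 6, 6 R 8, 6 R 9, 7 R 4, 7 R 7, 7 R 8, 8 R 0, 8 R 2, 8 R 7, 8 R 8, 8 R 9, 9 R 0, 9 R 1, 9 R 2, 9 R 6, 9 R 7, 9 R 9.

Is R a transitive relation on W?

No

Transitive: no — 0 R 5 and 5 R 4, but not 0 R 4.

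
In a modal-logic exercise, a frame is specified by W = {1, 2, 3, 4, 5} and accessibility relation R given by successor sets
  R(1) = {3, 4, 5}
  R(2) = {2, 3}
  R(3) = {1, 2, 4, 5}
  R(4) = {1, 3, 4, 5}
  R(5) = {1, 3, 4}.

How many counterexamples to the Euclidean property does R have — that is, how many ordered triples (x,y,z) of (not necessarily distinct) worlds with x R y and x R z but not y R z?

16

Enumerating: (1,3,3), (1,5,5), (2,3,3), (3,1,1), (3,1,2), (3,2,1), (3,2,4), (3,2,5), (3,4,2), (3,5,2), (3,5,5), (4,1,1), (4,3,3), (4,5,5), (5,1,1), (5,3,3).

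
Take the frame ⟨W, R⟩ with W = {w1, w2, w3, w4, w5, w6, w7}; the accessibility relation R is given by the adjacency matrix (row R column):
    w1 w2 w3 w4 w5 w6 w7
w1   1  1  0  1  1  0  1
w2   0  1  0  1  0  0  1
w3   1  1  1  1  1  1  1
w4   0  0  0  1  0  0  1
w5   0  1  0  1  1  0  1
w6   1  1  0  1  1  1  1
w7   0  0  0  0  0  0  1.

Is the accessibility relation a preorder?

Reflexive: yes — every world is R-related to itself.
Transitive: yes — every two-step R-path is closed by a direct edge.
So R is a preorder.

Yes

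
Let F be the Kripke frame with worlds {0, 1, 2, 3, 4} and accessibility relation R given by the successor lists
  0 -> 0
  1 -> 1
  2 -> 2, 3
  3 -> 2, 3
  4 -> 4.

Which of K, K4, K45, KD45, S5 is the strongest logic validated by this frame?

S5

Transitive (axiom 4): yes — every two-step R-path is closed by a direct edge.
Euclidean (axiom 5): yes — any two successors of a common world are R-related.
Serial (axiom D): yes — every world has a successor (e.g. 0 R 0).
Reflexive (axiom T): yes — every world is R-related to itself.
So F validates K, K4, K45, KD45, S5. The strongest is S5.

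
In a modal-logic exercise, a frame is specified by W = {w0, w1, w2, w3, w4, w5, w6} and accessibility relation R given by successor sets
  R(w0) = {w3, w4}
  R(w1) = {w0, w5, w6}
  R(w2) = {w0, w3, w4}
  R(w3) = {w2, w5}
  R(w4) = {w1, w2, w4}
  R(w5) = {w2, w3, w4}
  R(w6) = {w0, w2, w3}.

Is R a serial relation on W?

Serial: yes — every world has a successor (e.g. w0 R w3).

Yes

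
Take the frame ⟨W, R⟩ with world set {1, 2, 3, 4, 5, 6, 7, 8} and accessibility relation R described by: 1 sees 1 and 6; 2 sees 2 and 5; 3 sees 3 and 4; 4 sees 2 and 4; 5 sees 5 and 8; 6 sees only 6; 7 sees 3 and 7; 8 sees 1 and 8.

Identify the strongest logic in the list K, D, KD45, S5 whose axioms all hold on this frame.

Serial (axiom D): yes — every world has a successor (e.g. 1 R 1).
Euclidean (axiom 5): no — 1 R 6 and 1 R 1, but not 6 R 1.
Transitive (axiom 4): no — 2 R 5 and 5 R 8, but not 2 R 8.
Reflexive (axiom T): yes — every world is R-related to itself.
So F validates K, D; KD45 would additionally require R to be Euclidean and transitive. The strongest is D.

D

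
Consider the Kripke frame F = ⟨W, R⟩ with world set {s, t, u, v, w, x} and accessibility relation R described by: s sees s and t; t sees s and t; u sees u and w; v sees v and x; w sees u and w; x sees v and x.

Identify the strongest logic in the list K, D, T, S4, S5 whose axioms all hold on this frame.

S5

Serial (axiom D): yes — every world has a successor (e.g. s R s).
Reflexive (axiom T): yes — every world is R-related to itself.
Transitive (axiom 4): yes — every two-step R-path is closed by a direct edge.
Euclidean (axiom 5): yes — any two successors of a common world are R-related.
So F validates K, D, T, S4, S5. The strongest is S5.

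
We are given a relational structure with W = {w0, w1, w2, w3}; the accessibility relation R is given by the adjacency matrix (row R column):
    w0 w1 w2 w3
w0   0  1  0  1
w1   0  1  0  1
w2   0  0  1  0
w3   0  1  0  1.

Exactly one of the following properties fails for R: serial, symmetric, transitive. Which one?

symmetric

Serial: yes — every world has a successor (e.g. w0 R w1).
Symmetric: no — w0 R w1 but not w1 R w0.
Transitive: yes — every two-step R-path is closed by a direct edge.
Only symmetric fails.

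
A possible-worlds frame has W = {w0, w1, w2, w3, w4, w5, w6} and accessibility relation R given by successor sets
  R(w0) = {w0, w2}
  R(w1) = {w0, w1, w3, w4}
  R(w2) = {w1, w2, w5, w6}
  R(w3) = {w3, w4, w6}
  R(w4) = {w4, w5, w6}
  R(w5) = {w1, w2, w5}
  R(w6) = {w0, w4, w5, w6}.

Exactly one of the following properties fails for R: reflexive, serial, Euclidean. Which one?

Reflexive: yes — every world is R-related to itself.
Serial: yes — every world has a successor (e.g. w0 R w0).
Euclidean: no — w1 R w0 and w1 R w3, but not w0 R w3.
Only Euclidean fails.

Euclidean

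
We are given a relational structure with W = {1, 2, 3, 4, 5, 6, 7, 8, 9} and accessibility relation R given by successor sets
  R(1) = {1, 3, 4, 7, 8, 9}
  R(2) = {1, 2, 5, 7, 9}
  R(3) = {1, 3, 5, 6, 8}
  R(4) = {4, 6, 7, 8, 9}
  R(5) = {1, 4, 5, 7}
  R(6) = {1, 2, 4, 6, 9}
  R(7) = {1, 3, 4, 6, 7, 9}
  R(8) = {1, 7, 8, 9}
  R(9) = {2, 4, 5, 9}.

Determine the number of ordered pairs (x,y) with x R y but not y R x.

Enumerating: (1,4), (1,9), (2,1), (2,5), (2,7), (3,5), (3,6), (3,8), (4,8), (5,1), (5,4), (5,7), … and 9 more.
Total: 21.

21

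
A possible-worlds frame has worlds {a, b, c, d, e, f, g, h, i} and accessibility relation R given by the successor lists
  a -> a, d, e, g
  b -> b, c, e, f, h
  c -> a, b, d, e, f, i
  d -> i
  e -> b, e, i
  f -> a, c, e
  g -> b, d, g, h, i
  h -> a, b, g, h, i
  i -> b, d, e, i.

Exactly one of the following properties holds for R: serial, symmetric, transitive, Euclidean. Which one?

serial

Serial: yes — every world has a successor (e.g. a R a).
Symmetric: no — a R d but not d R a.
Transitive: no — a R d and d R i, but not a R i.
Euclidean: no — a R d and a R e, but not d R e.
Only serial holds.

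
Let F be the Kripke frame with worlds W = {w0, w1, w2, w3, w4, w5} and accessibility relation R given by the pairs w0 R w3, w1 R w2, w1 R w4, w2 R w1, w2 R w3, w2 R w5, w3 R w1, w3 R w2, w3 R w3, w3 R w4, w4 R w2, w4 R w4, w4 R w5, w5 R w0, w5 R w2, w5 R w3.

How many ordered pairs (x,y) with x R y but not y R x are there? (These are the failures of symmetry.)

Enumerating: (w0,w3), (w1,w4), (w3,w1), (w3,w4), (w4,w2), (w4,w5), (w5,w0), (w5,w3).

8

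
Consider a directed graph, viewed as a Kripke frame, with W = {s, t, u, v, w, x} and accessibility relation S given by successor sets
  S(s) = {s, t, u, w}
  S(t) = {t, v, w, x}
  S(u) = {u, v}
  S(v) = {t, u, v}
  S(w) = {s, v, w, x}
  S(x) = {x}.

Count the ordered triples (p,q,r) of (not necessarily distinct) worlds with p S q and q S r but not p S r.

14

Enumerating: (s,t,v), (s,t,x), (s,u,v), (s,w,v), (s,w,x), (t,v,u), (t,w,s), (u,v,t), (v,t,w), (v,t,x), (w,s,t), (w,s,u), (w,v,t), (w,v,u).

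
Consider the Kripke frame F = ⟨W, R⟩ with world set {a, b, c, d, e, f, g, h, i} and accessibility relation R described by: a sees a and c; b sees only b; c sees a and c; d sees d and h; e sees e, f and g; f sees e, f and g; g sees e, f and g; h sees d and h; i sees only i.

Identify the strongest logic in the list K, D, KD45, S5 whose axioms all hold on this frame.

S5

Serial (axiom D): yes — every world has a successor (e.g. a R a).
Euclidean (axiom 5): yes — any two successors of a common world are R-related.
Transitive (axiom 4): yes — every two-step R-path is closed by a direct edge.
Reflexive (axiom T): yes — every world is R-related to itself.
So F validates K, D, KD45, S5. The strongest is S5.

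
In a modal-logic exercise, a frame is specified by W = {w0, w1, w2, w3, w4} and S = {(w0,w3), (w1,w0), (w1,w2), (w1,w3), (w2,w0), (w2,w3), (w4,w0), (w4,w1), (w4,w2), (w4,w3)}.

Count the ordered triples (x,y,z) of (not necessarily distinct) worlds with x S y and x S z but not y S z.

20

Enumerating: (w0,w3,w3), (w1,w0,w0), (w1,w0,w2), (w1,w2,w2), (w1,w3,w0), (w1,w3,w2), (w1,w3,w3), (w2,w0,w0), (w2,w3,w0), (w2,w3,w3), (w4,w0,w0), (w4,w0,w1), … and 8 more.
Total: 20.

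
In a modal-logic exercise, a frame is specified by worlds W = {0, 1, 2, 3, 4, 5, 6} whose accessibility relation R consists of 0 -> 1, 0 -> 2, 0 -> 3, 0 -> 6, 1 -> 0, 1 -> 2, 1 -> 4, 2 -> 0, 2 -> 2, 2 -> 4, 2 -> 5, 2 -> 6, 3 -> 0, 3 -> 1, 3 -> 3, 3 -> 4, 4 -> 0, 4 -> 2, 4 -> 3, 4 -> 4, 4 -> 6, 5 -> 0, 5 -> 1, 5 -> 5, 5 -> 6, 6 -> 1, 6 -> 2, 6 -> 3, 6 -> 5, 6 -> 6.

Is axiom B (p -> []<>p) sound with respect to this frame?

No

The schema B characterises exactly the symmetric frames.
Symmetric: no — 0 R 6 but not 6 R 0.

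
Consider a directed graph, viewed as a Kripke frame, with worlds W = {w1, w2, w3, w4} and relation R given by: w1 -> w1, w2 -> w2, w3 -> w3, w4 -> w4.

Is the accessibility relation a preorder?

Reflexive: yes — every world is R-related to itself.
Transitive: yes — every two-step R-path is closed by a direct edge.
So R is a preorder.

Yes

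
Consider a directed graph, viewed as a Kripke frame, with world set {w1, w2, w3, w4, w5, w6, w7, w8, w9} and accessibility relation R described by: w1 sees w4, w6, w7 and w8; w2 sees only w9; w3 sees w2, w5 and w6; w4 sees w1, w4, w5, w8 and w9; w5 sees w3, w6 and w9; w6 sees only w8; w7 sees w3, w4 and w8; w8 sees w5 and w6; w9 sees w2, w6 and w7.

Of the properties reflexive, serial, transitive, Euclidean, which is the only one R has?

Reflexive: no — w1 is not related to itself.
Serial: yes — every world has a successor (e.g. w1 R w4).
Transitive: no — w1 R w4 and w4 R w5, but not w1 R w5.
Euclidean: no — w1 R w4 and w1 R w6, but not w4 R w6.
Only serial holds.

serial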